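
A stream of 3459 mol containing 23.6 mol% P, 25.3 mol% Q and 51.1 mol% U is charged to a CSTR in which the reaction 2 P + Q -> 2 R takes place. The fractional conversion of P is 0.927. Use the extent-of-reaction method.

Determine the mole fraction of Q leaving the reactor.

0.161

P reacted = 0.927 × 816.3 = 756.7 mol; ν_P = −2, so ξ = 756.7/2 = 378.4 mol.
Outlet amounts (n = n₀ + ν ξ):
  P: 816.3 − 2(378.4) = 59.59
  Q: 875.1 − 1(378.4) = 496.8
  R: 0 + 2(378.4) = 756.7
  U: 1768 (inert)
Total out = 3081 mol; y_Q = 496.8 / 3081 = 0.1613.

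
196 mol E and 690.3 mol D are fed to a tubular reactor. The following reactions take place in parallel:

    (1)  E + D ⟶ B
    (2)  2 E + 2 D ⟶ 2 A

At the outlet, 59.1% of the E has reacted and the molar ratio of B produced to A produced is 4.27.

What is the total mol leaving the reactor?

770 mol

Conversion of E: E consumed = 0.591 × 196 = 115.8 mol = 1ξ₁ + 2ξ₂.
Selectivity: 1ξ₁ / (2ξ₂) = 4.27 → ξ₁ = 8.54 ξ₂.
Substitute: (1·8.54 + 2) ξ₂ = 115.8 → ξ₂ = 10.99 mol, ξ₁ = 93.86 mol.
Outlet amounts (n = n₀ + Σ ν·ξ):
  E: 196 − 1(93.86) − 2(10.99) = 80.16
  D: 690.3 − 1(93.86) − 2(10.99) = 574.5
  B: 0 + 1(93.86) = 93.86
  A: 0 + 2(10.99) = 21.98
Total out = 80.16 + 574.5 + 93.86 + 21.98 = 770.5 mol.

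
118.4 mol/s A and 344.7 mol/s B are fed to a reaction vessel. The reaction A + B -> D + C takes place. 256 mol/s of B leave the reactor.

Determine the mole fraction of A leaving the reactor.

0.0641

For B: n = n₀ − 1ξ → 256 = 344.7 − 1ξ, giving ξ = 88.7 mol/s.
Outlet amounts (n = n₀ + ν ξ):
  A: 118.4 − 1(88.7) = 29.7
  B: 344.7 − 1(88.7) = 256
  D: 0 + 1(88.7) = 88.7
  C: 0 + 1(88.7) = 88.7
Total out = 463.1 mol/s; y_A = 29.7 / 463.1 = 0.06413.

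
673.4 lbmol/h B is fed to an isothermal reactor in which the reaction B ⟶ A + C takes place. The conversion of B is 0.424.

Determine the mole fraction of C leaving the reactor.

B reacted = 0.424 × 673.4 = 285.5 lbmol/h; ν_B = −1, so ξ = 285.5/1 = 285.5 lbmol/h.
Outlet amounts (n = n₀ + ν ξ):
  B: 673.4 − 1(285.5) = 387.9
  A: 0 + 1(285.5) = 285.5
  C: 0 + 1(285.5) = 285.5
Total out = 958.9 lbmol/h; y_C = 285.5 / 958.9 = 0.2978.

0.298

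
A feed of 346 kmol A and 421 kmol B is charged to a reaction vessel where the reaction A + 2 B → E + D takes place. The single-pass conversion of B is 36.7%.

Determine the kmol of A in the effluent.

269 kmol

B reacted = 0.367 × 421 = 154.5 kmol; ν_B = −2, so ξ = 154.5/2 = 77.25 kmol.
Outlet amounts (n = n₀ + ν ξ):
  A: 346 − 1(77.25) = 268.7
  B: 421 − 2(77.25) = 266.5
  E: 0 + 1(77.25) = 77.25
  D: 0 + 1(77.25) = 77.25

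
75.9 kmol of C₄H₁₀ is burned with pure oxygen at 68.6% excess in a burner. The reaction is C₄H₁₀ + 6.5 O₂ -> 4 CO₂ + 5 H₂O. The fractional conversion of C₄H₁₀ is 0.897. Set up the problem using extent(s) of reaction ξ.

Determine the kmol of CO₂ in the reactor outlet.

272 kmol

Stoichiometric O₂ = 6.5 × 75.9 = 493.4 kmol; O₂ fed = 493.4 × 1.686 = 831.8 kmol.
Fuel reacted = 0.897 × 75.9 → ξ = 68.08 kmol.
Outlet (n = n₀ + ν ξ):
  C₄H₁₀: 75.9 − 1(68.08) = 7.818
  O₂: 831.8 − 6.5(68.08) = 389.3
  CO₂: 0 + 4(68.08) = 272.3
  H₂O: 0 + 5(68.08) = 340.4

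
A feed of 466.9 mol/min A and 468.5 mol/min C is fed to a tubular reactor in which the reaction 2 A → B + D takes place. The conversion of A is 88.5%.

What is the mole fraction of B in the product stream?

A reacted = 0.885 × 466.9 = 413.2 mol/min; ν_A = −2, so ξ = 413.2/2 = 206.6 mol/min.
Outlet amounts (n = n₀ + ν ξ):
  A: 466.9 − 2(206.6) = 53.69
  B: 0 + 1(206.6) = 206.6
  D: 0 + 1(206.6) = 206.6
  C: 468.5 (inert)
Total out = 935.4 mol/min; y_B = 206.6 / 935.4 = 0.2209.

0.221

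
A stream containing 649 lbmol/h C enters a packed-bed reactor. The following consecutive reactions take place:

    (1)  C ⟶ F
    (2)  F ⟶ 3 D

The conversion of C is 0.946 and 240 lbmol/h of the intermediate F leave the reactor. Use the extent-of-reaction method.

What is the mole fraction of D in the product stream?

0.803

Conversion of C: C consumed = 1ξ₁ = 0.946 × 649 → ξ₁ = 614 lbmol/h.
F balance: n_F = 0 + 1ξ₁ − 1ξ₂ = 240 → ξ₂ = (1·614 − 240)/1 = 374 lbmol/h.
Outlet amounts (n = n₀ + Σ ν·ξ):
  C: 649 − 1(614) = 35.05
  F: 0 + 1(614) − 1(374) = 240
  D: 0 + 3(374) = 1122
Total out = 1397 lbmol/h; y_D = 1122 / 1397 = 0.8031.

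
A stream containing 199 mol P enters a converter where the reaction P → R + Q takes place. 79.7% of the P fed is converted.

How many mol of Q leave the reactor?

159 mol

P reacted = 0.797 × 199 = 158.6 mol; ν_P = −1, so ξ = 158.6/1 = 158.6 mol.
Outlet amounts (n = n₀ + ν ξ):
  P: 199 − 1(158.6) = 40.4
  R: 0 + 1(158.6) = 158.6
  Q: 0 + 1(158.6) = 158.6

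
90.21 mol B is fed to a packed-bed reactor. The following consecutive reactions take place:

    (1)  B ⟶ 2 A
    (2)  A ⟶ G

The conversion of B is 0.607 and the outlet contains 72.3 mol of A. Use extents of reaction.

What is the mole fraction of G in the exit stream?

0.257

Conversion of B: B consumed = 1ξ₁ = 0.607 × 90.21 → ξ₁ = 54.76 mol.
A balance: n_A = 0 + 2ξ₁ − 1ξ₂ = 72.3 → ξ₂ = (2·54.76 − 72.3)/1 = 37.21 mol.
Outlet amounts (n = n₀ + Σ ν·ξ):
  B: 90.21 − 1(54.76) = 35.45
  A: 0 + 2(54.76) − 1(37.21) = 72.3
  G: 0 + 1(37.21) = 37.21
Total out = 145 mol; y_G = 37.21 / 145 = 0.2567.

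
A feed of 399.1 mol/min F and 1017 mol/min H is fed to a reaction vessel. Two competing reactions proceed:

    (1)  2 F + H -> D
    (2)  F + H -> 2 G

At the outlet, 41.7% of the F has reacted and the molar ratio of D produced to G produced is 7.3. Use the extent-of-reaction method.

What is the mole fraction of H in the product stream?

0.742

Conversion of F: F consumed = 0.417 × 399.1 = 166.4 mol/min = 2ξ₁ + 1ξ₂.
Selectivity: 1ξ₁ / (2ξ₂) = 7.3 → ξ₁ = 14.6 ξ₂.
Substitute: (2·14.6 + 1) ξ₂ = 166.4 → ξ₂ = 5.511 mol/min, ξ₁ = 80.46 mol/min.
Outlet amounts (n = n₀ + Σ ν·ξ):
  F: 399.1 − 2(80.46) − 1(5.511) = 232.7
  H: 1017 − 1(80.46) − 1(5.511) = 931
  D: 0 + 1(80.46) = 80.46
  G: 0 + 2(5.511) = 11.02
Total out = 1255 mol/min; y_H = 931 / 1255 = 0.7417.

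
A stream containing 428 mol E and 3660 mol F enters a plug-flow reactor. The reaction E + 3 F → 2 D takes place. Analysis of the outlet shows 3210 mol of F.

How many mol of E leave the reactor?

278 mol

For F: n = n₀ − 3ξ → 3210 = 3660 − 3ξ, giving ξ = 150 mol.
Outlet amounts (n = n₀ + ν ξ):
  E: 428 − 1(150) = 278
  F: 3660 − 3(150) = 3210
  D: 0 + 2(150) = 300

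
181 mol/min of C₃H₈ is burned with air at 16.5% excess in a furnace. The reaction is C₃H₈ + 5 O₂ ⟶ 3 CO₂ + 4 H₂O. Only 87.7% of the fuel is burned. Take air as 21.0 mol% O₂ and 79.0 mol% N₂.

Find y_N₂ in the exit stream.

0.74

Stoichiometric O₂ = 5 × 181 = 905 mol/min; O₂ fed = 905 × 1.165 = 1054 mol/min.
N₂ fed = 1054 × 79/21 = 3966 mol/min.
Fuel reacted = 0.877 × 181 → ξ = 158.7 mol/min.
Outlet (n = n₀ + ν ξ):
  C₃H₈: 181 − 1(158.7) = 22.26
  O₂: 1054 − 5(158.7) = 260.6
  N₂: 3966 (inert)
  CO₂: 0 + 3(158.7) = 476.2
  H₂O: 0 + 4(158.7) = 634.9
Total out = 5360 mol/min; y_N₂ = 3966 / 5360 = 0.7399.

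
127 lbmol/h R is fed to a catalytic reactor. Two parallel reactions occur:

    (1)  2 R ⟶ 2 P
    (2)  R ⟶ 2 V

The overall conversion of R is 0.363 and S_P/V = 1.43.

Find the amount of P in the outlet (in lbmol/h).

Conversion of R: R consumed = 0.363 × 127 = 46.1 lbmol/h = 2ξ₁ + 1ξ₂.
Selectivity: 2ξ₁ / (2ξ₂) = 1.43 → ξ₁ = 1.43 ξ₂.
Substitute: (2·1.43 + 1) ξ₂ = 46.1 → ξ₂ = 11.94 lbmol/h, ξ₁ = 17.08 lbmol/h.
Outlet amounts (n = n₀ + Σ ν·ξ):
  R: 127 − 2(17.08) − 1(11.94) = 80.9
  P: 0 + 2(17.08) = 34.16
  V: 0 + 2(11.94) = 23.89

34.2 lbmol/h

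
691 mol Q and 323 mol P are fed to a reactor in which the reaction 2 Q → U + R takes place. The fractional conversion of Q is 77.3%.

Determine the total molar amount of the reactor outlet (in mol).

Q reacted = 0.773 × 691 = 534.1 mol; ν_Q = −2, so ξ = 534.1/2 = 267.1 mol.
Outlet amounts (n = n₀ + ν ξ):
  Q: 691 − 2(267.1) = 156.9
  U: 0 + 1(267.1) = 267.1
  R: 0 + 1(267.1) = 267.1
  P: 323 (inert)
Total out = 156.9 + 267.1 + 267.1 + 323 = 1014 mol.

1010 mol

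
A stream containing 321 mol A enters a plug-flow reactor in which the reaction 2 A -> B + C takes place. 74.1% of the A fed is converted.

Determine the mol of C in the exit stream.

119 mol

A reacted = 0.741 × 321 = 237.9 mol; ν_A = −2, so ξ = 237.9/2 = 118.9 mol.
Outlet amounts (n = n₀ + ν ξ):
  A: 321 − 2(118.9) = 83.14
  B: 0 + 1(118.9) = 118.9
  C: 0 + 1(118.9) = 118.9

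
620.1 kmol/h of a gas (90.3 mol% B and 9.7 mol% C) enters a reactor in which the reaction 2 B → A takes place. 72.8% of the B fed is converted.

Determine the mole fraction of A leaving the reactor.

0.49

B reacted = 0.728 × 560 = 407.6 kmol/h; ν_B = −2, so ξ = 407.6/2 = 203.8 kmol/h.
Outlet amounts (n = n₀ + ν ξ):
  B: 560 − 2(203.8) = 152.3
  A: 0 + 1(203.8) = 203.8
  C: 60.15 (inert)
Total out = 416.3 kmol/h; y_A = 203.8 / 416.3 = 0.4896.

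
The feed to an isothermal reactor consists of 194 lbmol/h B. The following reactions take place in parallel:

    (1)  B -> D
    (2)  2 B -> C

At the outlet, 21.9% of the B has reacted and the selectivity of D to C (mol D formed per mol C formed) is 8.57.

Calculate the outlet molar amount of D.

Conversion of B: B consumed = 0.219 × 194 = 42.49 lbmol/h = 1ξ₁ + 2ξ₂.
Selectivity: 1ξ₁ / (1ξ₂) = 8.57 → ξ₁ = 8.57 ξ₂.
Substitute: (1·8.57 + 2) ξ₂ = 42.49 → ξ₂ = 4.019 lbmol/h, ξ₁ = 34.45 lbmol/h.
Outlet amounts (n = n₀ + Σ ν·ξ):
  B: 194 − 1(34.45) − 2(4.019) = 151.5
  D: 0 + 1(34.45) = 34.45
  C: 0 + 1(4.019) = 4.019

34.4 lbmol/h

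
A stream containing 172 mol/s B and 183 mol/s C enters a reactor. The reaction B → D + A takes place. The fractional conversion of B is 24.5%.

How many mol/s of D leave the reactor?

B reacted = 0.245 × 172 = 42.14 mol/s; ν_B = −1, so ξ = 42.14/1 = 42.14 mol/s.
Outlet amounts (n = n₀ + ν ξ):
  B: 172 − 1(42.14) = 129.9
  D: 0 + 1(42.14) = 42.14
  A: 0 + 1(42.14) = 42.14
  C: 183 (inert)

42.1 mol/s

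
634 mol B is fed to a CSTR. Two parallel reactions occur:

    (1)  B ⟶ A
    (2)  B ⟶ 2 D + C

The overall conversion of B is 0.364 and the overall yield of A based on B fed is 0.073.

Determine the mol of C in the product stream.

Yield of A: 1ξ₁ / 634 = 0.073 → ξ₁ = 46.28 mol.
Conversion of B: 1ξ₁ + 1ξ₂ = 0.364 × 634 = 230.8 → ξ₂ = 184.5 mol.
Outlet amounts (n = n₀ + Σ ν·ξ):
  B: 634 − 1(46.28) − 1(184.5) = 403.2
  A: 0 + 1(46.28) = 46.28
  D: 0 + 2(184.5) = 369
  C: 0 + 1(184.5) = 184.5

184 mol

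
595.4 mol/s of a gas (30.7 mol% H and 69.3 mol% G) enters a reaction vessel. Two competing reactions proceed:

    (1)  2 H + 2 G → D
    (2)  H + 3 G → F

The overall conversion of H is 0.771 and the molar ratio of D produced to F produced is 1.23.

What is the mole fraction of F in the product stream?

0.126

Conversion of H: H consumed = 0.771 × 182.8 = 140.9 mol/s = 2ξ₁ + 1ξ₂.
Selectivity: 1ξ₁ / (1ξ₂) = 1.23 → ξ₁ = 1.23 ξ₂.
Substitute: (2·1.23 + 1) ξ₂ = 140.9 → ξ₂ = 40.73 mol/s, ξ₁ = 50.1 mol/s.
Outlet amounts (n = n₀ + Σ ν·ξ):
  H: 182.8 − 2(50.1) − 1(40.73) = 41.86
  G: 412.6 − 2(50.1) − 3(40.73) = 190.2
  D: 0 + 1(50.1) = 50.1
  F: 0 + 1(40.73) = 40.73
Total out = 322.9 mol/s; y_F = 40.73 / 322.9 = 0.1261.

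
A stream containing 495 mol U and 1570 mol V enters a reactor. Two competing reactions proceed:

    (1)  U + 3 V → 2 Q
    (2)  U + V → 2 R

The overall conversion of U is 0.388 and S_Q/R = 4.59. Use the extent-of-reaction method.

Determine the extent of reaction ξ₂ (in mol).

ξ₂ = 34.4 mol

Conversion of U: U consumed = 0.388 × 495 = 192.1 mol = 1ξ₁ + 1ξ₂.
Selectivity: 2ξ₁ / (2ξ₂) = 4.59 → ξ₁ = 4.59 ξ₂.
Substitute: (1·4.59 + 1) ξ₂ = 192.1 → ξ₂ = 34.36 mol, ξ₁ = 157.7 mol.
Outlet amounts (n = n₀ + Σ ν·ξ):
  U: 495 − 1(157.7) − 1(34.36) = 302.9
  V: 1570 − 3(157.7) − 1(34.36) = 1063
  Q: 0 + 2(157.7) = 315.4
  R: 0 + 2(34.36) = 68.72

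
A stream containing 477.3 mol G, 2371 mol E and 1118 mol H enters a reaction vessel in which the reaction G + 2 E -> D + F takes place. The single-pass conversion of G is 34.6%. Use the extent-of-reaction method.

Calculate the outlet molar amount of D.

G reacted = 0.346 × 477.3 = 165.1 mol; ν_G = −1, so ξ = 165.1/1 = 165.1 mol.
Outlet amounts (n = n₀ + ν ξ):
  G: 477.3 − 1(165.1) = 312.2
  E: 2371 − 2(165.1) = 2041
  D: 0 + 1(165.1) = 165.1
  F: 0 + 1(165.1) = 165.1
  H: 1118 (inert)

165 mol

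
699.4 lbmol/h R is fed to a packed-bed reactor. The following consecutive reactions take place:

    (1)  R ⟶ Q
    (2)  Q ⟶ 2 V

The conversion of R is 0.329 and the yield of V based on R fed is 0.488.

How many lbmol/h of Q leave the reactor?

59.4 lbmol/h

Conversion of R: R consumed = 1ξ₁ = 0.329 × 699.4 → ξ₁ = 230.1 lbmol/h.
Yield of V: 2ξ₂ / 699.4 = 0.488 → ξ₂ = 170.7 lbmol/h.
Outlet amounts (n = n₀ + Σ ν·ξ):
  R: 699.4 − 1(230.1) = 469.3
  Q: 0 + 1(230.1) − 1(170.7) = 59.45
  V: 0 + 2(170.7) = 341.3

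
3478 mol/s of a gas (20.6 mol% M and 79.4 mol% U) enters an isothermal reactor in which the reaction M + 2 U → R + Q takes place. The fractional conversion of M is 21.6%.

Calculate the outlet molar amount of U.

2450 mol/s

M reacted = 0.216 × 716.5 = 154.8 mol/s; ν_M = −1, so ξ = 154.8/1 = 154.8 mol/s.
Outlet amounts (n = n₀ + ν ξ):
  M: 716.5 − 1(154.8) = 561.7
  U: 2762 − 2(154.8) = 2452
  R: 0 + 1(154.8) = 154.8
  Q: 0 + 1(154.8) = 154.8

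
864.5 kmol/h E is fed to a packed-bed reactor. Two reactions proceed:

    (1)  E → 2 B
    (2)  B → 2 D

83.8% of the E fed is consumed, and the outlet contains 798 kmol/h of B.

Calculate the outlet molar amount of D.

Conversion of E: E consumed = 1ξ₁ = 0.838 × 864.5 → ξ₁ = 724.5 kmol/h.
B balance: n_B = 0 + 2ξ₁ − 1ξ₂ = 798 → ξ₂ = (2·724.5 − 798)/1 = 650.9 kmol/h.
Outlet amounts (n = n₀ + Σ ν·ξ):
  E: 864.5 − 1(724.5) = 140
  B: 0 + 2(724.5) − 1(650.9) = 798
  D: 0 + 2(650.9) = 1302

1300 kmol/h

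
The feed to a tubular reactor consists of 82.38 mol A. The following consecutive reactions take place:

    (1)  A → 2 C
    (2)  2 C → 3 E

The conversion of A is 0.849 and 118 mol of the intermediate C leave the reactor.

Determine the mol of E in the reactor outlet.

32.8 mol

Conversion of A: A consumed = 1ξ₁ = 0.849 × 82.38 → ξ₁ = 69.94 mol.
C balance: n_C = 0 + 2ξ₁ − 2ξ₂ = 118 → ξ₂ = (2·69.94 − 118)/2 = 10.94 mol.
Outlet amounts (n = n₀ + Σ ν·ξ):
  A: 82.38 − 1(69.94) = 12.44
  C: 0 + 2(69.94) − 2(10.94) = 118
  E: 0 + 3(10.94) = 32.82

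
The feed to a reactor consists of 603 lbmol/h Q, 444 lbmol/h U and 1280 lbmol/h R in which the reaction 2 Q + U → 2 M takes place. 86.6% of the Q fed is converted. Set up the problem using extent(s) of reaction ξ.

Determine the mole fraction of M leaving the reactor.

0.253

Q reacted = 0.866 × 603 = 522.2 lbmol/h; ν_Q = −2, so ξ = 522.2/2 = 261.1 lbmol/h.
Outlet amounts (n = n₀ + ν ξ):
  Q: 603 − 2(261.1) = 80.8
  U: 444 − 1(261.1) = 182.9
  M: 0 + 2(261.1) = 522.2
  R: 1280 (inert)
Total out = 2066 lbmol/h; y_M = 522.2 / 2066 = 0.2528.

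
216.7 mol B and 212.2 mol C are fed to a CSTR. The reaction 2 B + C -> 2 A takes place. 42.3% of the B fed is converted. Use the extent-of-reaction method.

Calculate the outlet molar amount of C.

166 mol

B reacted = 0.423 × 216.7 = 91.66 mol; ν_B = −2, so ξ = 91.66/2 = 45.83 mol.
Outlet amounts (n = n₀ + ν ξ):
  B: 216.7 − 2(45.83) = 125
  C: 212.2 − 1(45.83) = 166.4
  A: 0 + 2(45.83) = 91.66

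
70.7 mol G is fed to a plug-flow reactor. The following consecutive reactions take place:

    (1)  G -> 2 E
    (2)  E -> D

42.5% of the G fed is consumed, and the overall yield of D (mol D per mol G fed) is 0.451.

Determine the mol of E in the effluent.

Conversion of G: G consumed = 1ξ₁ = 0.425 × 70.7 → ξ₁ = 30.05 mol.
Yield of D: 1ξ₂ / 70.7 = 0.451 → ξ₂ = 31.89 mol.
Outlet amounts (n = n₀ + Σ ν·ξ):
  G: 70.7 − 1(30.05) = 40.65
  E: 0 + 2(30.05) − 1(31.89) = 28.21
  D: 0 + 1(31.89) = 31.89

28.2 mol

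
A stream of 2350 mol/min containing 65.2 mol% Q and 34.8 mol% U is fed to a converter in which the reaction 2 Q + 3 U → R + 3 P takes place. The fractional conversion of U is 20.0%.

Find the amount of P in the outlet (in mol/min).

U reacted = 0.2 × 817.8 = 163.6 mol/min; ν_U = −3, so ξ = 163.6/3 = 54.52 mol/min.
Outlet amounts (n = n₀ + ν ξ):
  Q: 1532 − 2(54.52) = 1423
  U: 817.8 − 3(54.52) = 654.2
  R: 0 + 1(54.52) = 54.52
  P: 0 + 3(54.52) = 163.6

164 mol/min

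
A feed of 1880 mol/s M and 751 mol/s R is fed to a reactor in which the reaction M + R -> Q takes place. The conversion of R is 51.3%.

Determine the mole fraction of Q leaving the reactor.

0.172

R reacted = 0.513 × 751 = 385.3 mol/s; ν_R = −1, so ξ = 385.3/1 = 385.3 mol/s.
Outlet amounts (n = n₀ + ν ξ):
  M: 1880 − 1(385.3) = 1495
  R: 751 − 1(385.3) = 365.7
  Q: 0 + 1(385.3) = 385.3
Total out = 2246 mol/s; y_Q = 385.3 / 2246 = 0.1716.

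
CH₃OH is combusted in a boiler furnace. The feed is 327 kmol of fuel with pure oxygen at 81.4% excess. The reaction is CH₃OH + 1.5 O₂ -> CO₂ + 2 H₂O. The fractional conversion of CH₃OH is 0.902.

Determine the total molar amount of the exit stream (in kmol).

Stoichiometric O₂ = 1.5 × 327 = 490.5 kmol; O₂ fed = 490.5 × 1.814 = 889.8 kmol.
Fuel reacted = 0.902 × 327 → ξ = 295 kmol.
Outlet (n = n₀ + ν ξ):
  CH₃OH: 327 − 1(295) = 32.05
  O₂: 889.8 − 1.5(295) = 447.3
  CO₂: 0 + 1(295) = 295
  H₂O: 0 + 2(295) = 589.9
Total out = 32.05 + 447.3 + 295 + 589.9 = 1364 kmol.

1360 kmol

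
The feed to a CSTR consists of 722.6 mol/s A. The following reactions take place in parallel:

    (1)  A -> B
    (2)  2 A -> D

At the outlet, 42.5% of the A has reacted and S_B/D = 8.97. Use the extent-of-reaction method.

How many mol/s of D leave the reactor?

Conversion of A: A consumed = 0.425 × 722.6 = 307.1 mol/s = 1ξ₁ + 2ξ₂.
Selectivity: 1ξ₁ / (1ξ₂) = 8.97 → ξ₁ = 8.97 ξ₂.
Substitute: (1·8.97 + 2) ξ₂ = 307.1 → ξ₂ = 27.99 mol/s, ξ₁ = 251.1 mol/s.
Outlet amounts (n = n₀ + Σ ν·ξ):
  A: 722.6 − 1(251.1) − 2(27.99) = 415.5
  B: 0 + 1(251.1) = 251.1
  D: 0 + 1(27.99) = 27.99

28 mol/s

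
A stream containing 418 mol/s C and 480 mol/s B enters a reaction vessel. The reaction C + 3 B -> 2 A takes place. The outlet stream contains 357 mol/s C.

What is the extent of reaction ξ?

For C: n = n₀ − 1ξ → 357 = 418 − 1ξ, giving ξ = 61 mol/s.
Outlet amounts (n = n₀ + ν ξ):
  C: 418 − 1(61) = 357
  B: 480 − 3(61) = 297
  A: 0 + 2(61) = 122

ξ = 61 mol/s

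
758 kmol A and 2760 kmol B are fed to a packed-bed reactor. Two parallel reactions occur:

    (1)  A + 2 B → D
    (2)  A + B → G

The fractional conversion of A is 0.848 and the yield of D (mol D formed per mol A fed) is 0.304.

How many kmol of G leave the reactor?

412 kmol

Yield of D: 1ξ₁ / 758 = 0.304 → ξ₁ = 230.4 kmol.
Conversion of A: 1ξ₁ + 1ξ₂ = 0.848 × 758 = 642.8 → ξ₂ = 412.4 kmol.
Outlet amounts (n = n₀ + Σ ν·ξ):
  A: 758 − 1(230.4) − 1(412.4) = 115.2
  B: 2760 − 2(230.4) − 1(412.4) = 1887
  D: 0 + 1(230.4) = 230.4
  G: 0 + 1(412.4) = 412.4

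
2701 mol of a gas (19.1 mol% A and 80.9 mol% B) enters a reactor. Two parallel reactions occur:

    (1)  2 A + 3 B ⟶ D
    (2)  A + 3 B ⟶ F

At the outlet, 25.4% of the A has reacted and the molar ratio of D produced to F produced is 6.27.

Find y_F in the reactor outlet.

0.00398

Conversion of A: A consumed = 0.254 × 515.9 = 131 mol = 2ξ₁ + 1ξ₂.
Selectivity: 1ξ₁ / (1ξ₂) = 6.27 → ξ₁ = 6.27 ξ₂.
Substitute: (2·6.27 + 1) ξ₂ = 131 → ξ₂ = 9.678 mol, ξ₁ = 60.68 mol.
Outlet amounts (n = n₀ + Σ ν·ξ):
  A: 515.9 − 2(60.68) − 1(9.678) = 384.9
  B: 2185 − 3(60.68) − 3(9.678) = 1974
  D: 0 + 1(60.68) = 60.68
  F: 0 + 1(9.678) = 9.678
Total out = 2429 mol; y_F = 9.678 / 2429 = 0.003984.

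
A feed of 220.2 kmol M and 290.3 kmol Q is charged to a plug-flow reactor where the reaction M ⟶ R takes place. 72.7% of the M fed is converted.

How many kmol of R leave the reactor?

160 kmol

M reacted = 0.727 × 220.2 = 160.1 kmol; ν_M = −1, so ξ = 160.1/1 = 160.1 kmol.
Outlet amounts (n = n₀ + ν ξ):
  M: 220.2 − 1(160.1) = 60.11
  R: 0 + 1(160.1) = 160.1
  Q: 290.3 (inert)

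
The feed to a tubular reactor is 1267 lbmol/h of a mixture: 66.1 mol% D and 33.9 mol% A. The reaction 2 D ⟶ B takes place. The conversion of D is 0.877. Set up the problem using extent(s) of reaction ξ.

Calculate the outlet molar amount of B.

367 lbmol/h

D reacted = 0.877 × 837.5 = 734.5 lbmol/h; ν_D = −2, so ξ = 734.5/2 = 367.2 lbmol/h.
Outlet amounts (n = n₀ + ν ξ):
  D: 837.5 − 2(367.2) = 103
  B: 0 + 1(367.2) = 367.2
  A: 429.5 (inert)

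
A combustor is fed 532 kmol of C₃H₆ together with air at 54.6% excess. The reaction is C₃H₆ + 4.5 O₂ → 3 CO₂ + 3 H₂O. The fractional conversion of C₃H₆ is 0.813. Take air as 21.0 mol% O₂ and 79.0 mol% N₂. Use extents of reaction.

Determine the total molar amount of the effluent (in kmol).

Stoichiometric O₂ = 4.5 × 532 = 2394 kmol; O₂ fed = 2394 × 1.546 = 3701 kmol.
N₂ fed = 3701 × 79/21 = 13920 kmol.
Fuel reacted = 0.813 × 532 → ξ = 432.5 kmol.
Outlet (n = n₀ + ν ξ):
  C₃H₆: 532 − 1(432.5) = 99.48
  O₂: 3701 − 4.5(432.5) = 1755
  N₂: 13920 (inert)
  CO₂: 0 + 3(432.5) = 1298
  H₂O: 0 + 3(432.5) = 1298
Total out = 99.48 + 1755 + 13920 + 1298 + 1298 = 18370 kmol.

18400 kmol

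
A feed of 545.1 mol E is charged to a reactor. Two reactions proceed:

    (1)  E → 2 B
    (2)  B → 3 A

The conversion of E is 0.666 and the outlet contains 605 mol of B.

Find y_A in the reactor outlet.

0.316

Conversion of E: E consumed = 1ξ₁ = 0.666 × 545.1 → ξ₁ = 363 mol.
B balance: n_B = 0 + 2ξ₁ − 1ξ₂ = 605 → ξ₂ = (2·363 − 605)/1 = 121.1 mol.
Outlet amounts (n = n₀ + Σ ν·ξ):
  E: 545.1 − 1(363) = 182.1
  B: 0 + 2(363) − 1(121.1) = 605
  A: 0 + 3(121.1) = 363.2
Total out = 1150 mol; y_A = 363.2 / 1150 = 0.3158.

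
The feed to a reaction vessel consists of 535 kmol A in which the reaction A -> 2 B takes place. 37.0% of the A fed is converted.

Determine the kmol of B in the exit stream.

396 kmol

A reacted = 0.37 × 535 = 197.9 kmol; ν_A = −1, so ξ = 197.9/1 = 197.9 kmol.
Outlet amounts (n = n₀ + ν ξ):
  A: 535 − 1(197.9) = 337.1
  B: 0 + 2(197.9) = 395.9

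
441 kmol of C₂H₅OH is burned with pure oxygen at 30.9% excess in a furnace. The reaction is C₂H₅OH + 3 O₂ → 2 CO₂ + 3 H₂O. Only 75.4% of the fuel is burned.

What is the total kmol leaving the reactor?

Stoichiometric O₂ = 3 × 441 = 1323 kmol; O₂ fed = 1323 × 1.309 = 1732 kmol.
Fuel reacted = 0.754 × 441 → ξ = 332.5 kmol.
Outlet (n = n₀ + ν ξ):
  C₂H₅OH: 441 − 1(332.5) = 108.5
  O₂: 1732 − 3(332.5) = 734.3
  CO₂: 0 + 2(332.5) = 665
  H₂O: 0 + 3(332.5) = 997.5
Total out = 108.5 + 734.3 + 665 + 997.5 = 2505 kmol.

2510 kmol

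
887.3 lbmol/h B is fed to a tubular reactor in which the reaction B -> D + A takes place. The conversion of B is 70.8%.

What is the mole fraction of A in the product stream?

B reacted = 0.708 × 887.3 = 628.2 lbmol/h; ν_B = −1, so ξ = 628.2/1 = 628.2 lbmol/h.
Outlet amounts (n = n₀ + ν ξ):
  B: 887.3 − 1(628.2) = 259.1
  D: 0 + 1(628.2) = 628.2
  A: 0 + 1(628.2) = 628.2
Total out = 1516 lbmol/h; y_A = 628.2 / 1516 = 0.4145.

0.415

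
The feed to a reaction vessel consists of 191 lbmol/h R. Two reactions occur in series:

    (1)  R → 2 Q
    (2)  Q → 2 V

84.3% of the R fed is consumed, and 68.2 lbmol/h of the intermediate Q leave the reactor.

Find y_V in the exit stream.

Conversion of R: R consumed = 1ξ₁ = 0.843 × 191 → ξ₁ = 161 lbmol/h.
Q balance: n_Q = 0 + 2ξ₁ − 1ξ₂ = 68.2 → ξ₂ = (2·161 − 68.2)/1 = 253.8 lbmol/h.
Outlet amounts (n = n₀ + Σ ν·ξ):
  R: 191 − 1(161) = 29.99
  Q: 0 + 2(161) − 1(253.8) = 68.2
  V: 0 + 2(253.8) = 507.7
Total out = 605.8 lbmol/h; y_V = 507.7 / 605.8 = 0.8379.

0.838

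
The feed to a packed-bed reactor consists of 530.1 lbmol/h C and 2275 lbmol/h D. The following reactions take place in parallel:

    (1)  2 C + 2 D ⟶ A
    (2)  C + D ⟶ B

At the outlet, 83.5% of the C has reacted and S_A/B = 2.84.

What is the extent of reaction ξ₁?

ξ₁ = 188 lbmol/h

Conversion of C: C consumed = 0.835 × 530.1 = 442.6 lbmol/h = 2ξ₁ + 1ξ₂.
Selectivity: 1ξ₁ / (1ξ₂) = 2.84 → ξ₁ = 2.84 ξ₂.
Substitute: (2·2.84 + 1) ξ₂ = 442.6 → ξ₂ = 66.26 lbmol/h, ξ₁ = 188.2 lbmol/h.
Outlet amounts (n = n₀ + Σ ν·ξ):
  C: 530.1 − 2(188.2) − 1(66.26) = 87.47
  D: 2275 − 2(188.2) − 1(66.26) = 1832
  A: 0 + 1(188.2) = 188.2
  B: 0 + 1(66.26) = 66.26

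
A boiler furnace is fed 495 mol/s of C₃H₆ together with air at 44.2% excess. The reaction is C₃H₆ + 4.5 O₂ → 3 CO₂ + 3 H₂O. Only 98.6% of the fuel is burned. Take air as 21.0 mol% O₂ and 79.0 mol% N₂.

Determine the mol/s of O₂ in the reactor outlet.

Stoichiometric O₂ = 4.5 × 495 = 2228 mol/s; O₂ fed = 2228 × 1.442 = 3212 mol/s.
N₂ fed = 3212 × 79/21 = 12080 mol/s.
Fuel reacted = 0.986 × 495 → ξ = 488.1 mol/s.
Outlet (n = n₀ + ν ξ):
  C₃H₆: 495 − 1(488.1) = 6.93
  O₂: 3212 − 4.5(488.1) = 1016
  N₂: 12080 (inert)
  CO₂: 0 + 3(488.1) = 1464
  H₂O: 0 + 3(488.1) = 1464

1020 mol/s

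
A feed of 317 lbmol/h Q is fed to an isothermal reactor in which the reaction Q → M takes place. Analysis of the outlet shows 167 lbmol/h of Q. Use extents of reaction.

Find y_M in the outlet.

0.473

For Q: n = n₀ − 1ξ → 167 = 317 − 1ξ, giving ξ = 150 lbmol/h.
Outlet amounts (n = n₀ + ν ξ):
  Q: 317 − 1(150) = 167
  M: 0 + 1(150) = 150
Total out = 317 lbmol/h; y_M = 150 / 317 = 0.4732.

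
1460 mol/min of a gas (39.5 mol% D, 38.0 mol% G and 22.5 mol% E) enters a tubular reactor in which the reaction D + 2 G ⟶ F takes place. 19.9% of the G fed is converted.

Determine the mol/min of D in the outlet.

G reacted = 0.199 × 554.8 = 110.4 mol/min; ν_G = −2, so ξ = 110.4/2 = 55.2 mol/min.
Outlet amounts (n = n₀ + ν ξ):
  D: 576.7 − 1(55.2) = 521.5
  G: 554.8 − 2(55.2) = 444.4
  F: 0 + 1(55.2) = 55.2
  E: 328.5 (inert)

521 mol/min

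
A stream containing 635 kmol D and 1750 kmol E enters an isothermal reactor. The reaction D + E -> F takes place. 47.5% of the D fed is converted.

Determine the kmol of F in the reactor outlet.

302 kmol

D reacted = 0.475 × 635 = 301.6 kmol; ν_D = −1, so ξ = 301.6/1 = 301.6 kmol.
Outlet amounts (n = n₀ + ν ξ):
  D: 635 − 1(301.6) = 333.4
  E: 1750 − 1(301.6) = 1448
  F: 0 + 1(301.6) = 301.6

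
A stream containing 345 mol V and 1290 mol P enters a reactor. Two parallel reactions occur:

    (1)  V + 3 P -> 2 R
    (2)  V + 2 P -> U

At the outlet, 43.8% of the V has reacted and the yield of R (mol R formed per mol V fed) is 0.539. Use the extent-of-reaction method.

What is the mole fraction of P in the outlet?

Yield of R: 2ξ₁ / 345 = 0.539 → ξ₁ = 92.98 mol.
Conversion of V: 1ξ₁ + 1ξ₂ = 0.438 × 345 = 151.1 → ξ₂ = 58.13 mol.
Outlet amounts (n = n₀ + Σ ν·ξ):
  V: 345 − 1(92.98) − 1(58.13) = 193.9
  P: 1290 − 3(92.98) − 2(58.13) = 894.8
  R: 0 + 2(92.98) = 186
  U: 0 + 1(58.13) = 58.13
Total out = 1333 mol; y_P = 894.8 / 1333 = 0.6714.

0.671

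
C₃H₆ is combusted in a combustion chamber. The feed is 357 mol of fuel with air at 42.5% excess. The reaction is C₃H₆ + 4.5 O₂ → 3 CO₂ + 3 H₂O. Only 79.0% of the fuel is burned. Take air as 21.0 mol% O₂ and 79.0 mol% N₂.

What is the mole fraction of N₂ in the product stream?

Stoichiometric O₂ = 4.5 × 357 = 1606 mol; O₂ fed = 1606 × 1.425 = 2289 mol.
N₂ fed = 2289 × 79/21 = 8612 mol.
Fuel reacted = 0.79 × 357 → ξ = 282 mol.
Outlet (n = n₀ + ν ξ):
  C₃H₆: 357 − 1(282) = 74.97
  O₂: 2289 − 4.5(282) = 1020
  N₂: 8612 (inert)
  CO₂: 0 + 3(282) = 846.1
  H₂O: 0 + 3(282) = 846.1
Total out = 11400 mol; y_N₂ = 8612 / 11400 = 0.7555.

0.755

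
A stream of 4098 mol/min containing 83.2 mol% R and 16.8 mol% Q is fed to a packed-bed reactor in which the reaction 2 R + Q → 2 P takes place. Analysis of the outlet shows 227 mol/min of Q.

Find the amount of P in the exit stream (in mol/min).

923 mol/min

For Q: n = n₀ − 1ξ → 227 = 688.5 − 1ξ, giving ξ = 461.5 mol/min.
Outlet amounts (n = n₀ + ν ξ):
  R: 3410 − 2(461.5) = 2487
  Q: 688.5 − 1(461.5) = 227
  P: 0 + 2(461.5) = 922.9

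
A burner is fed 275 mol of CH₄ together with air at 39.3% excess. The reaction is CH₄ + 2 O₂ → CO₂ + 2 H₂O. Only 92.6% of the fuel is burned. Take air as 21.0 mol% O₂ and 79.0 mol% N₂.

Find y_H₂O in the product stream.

Stoichiometric O₂ = 2 × 275 = 550 mol; O₂ fed = 550 × 1.393 = 766.1 mol.
N₂ fed = 766.1 × 79/21 = 2882 mol.
Fuel reacted = 0.926 × 275 → ξ = 254.7 mol.
Outlet (n = n₀ + ν ξ):
  CH₄: 275 − 1(254.7) = 20.35
  O₂: 766.1 − 2(254.7) = 256.8
  N₂: 2882 (inert)
  CO₂: 0 + 1(254.7) = 254.7
  H₂O: 0 + 2(254.7) = 509.3
Total out = 3923 mol; y_H₂O = 509.3 / 3923 = 0.1298.

0.13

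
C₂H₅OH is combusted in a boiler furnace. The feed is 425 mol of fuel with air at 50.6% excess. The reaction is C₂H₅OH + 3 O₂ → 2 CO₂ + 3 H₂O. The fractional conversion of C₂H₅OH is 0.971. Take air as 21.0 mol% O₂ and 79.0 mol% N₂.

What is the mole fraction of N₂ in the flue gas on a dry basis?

Stoichiometric O₂ = 3 × 425 = 1275 mol; O₂ fed = 1275 × 1.506 = 1920 mol.
N₂ fed = 1920 × 79/21 = 7223 mol.
Fuel reacted = 0.971 × 425 → ξ = 412.7 mol.
Outlet (n = n₀ + ν ξ):
  C₂H₅OH: 425 − 1(412.7) = 12.32
  O₂: 1920 − 3(412.7) = 682.1
  N₂: 7223 (inert)
  CO₂: 0 + 2(412.7) = 825.4
  H₂O: 0 + 3(412.7) = 1238
Dry total = 8743 mol; y_N₂ (dry) = 7223 / 8743 = 0.8262.

0.826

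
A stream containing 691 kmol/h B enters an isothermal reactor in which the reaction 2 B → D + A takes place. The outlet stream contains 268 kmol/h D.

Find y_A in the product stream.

0.388

For D: n = n₀ + 1ξ → 268 = 0 + 1ξ, giving ξ = 268 kmol/h.
Outlet amounts (n = n₀ + ν ξ):
  B: 691 − 2(268) = 155
  D: 0 + 1(268) = 268
  A: 0 + 1(268) = 268
Total out = 691 kmol/h; y_A = 268 / 691 = 0.3878.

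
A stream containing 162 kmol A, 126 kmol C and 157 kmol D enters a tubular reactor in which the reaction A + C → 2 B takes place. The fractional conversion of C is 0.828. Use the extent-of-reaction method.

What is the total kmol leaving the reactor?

C reacted = 0.828 × 126 = 104.3 kmol; ν_C = −1, so ξ = 104.3/1 = 104.3 kmol.
Outlet amounts (n = n₀ + ν ξ):
  A: 162 − 1(104.3) = 57.67
  C: 126 − 1(104.3) = 21.67
  B: 0 + 2(104.3) = 208.7
  D: 157 (inert)
Total out = 57.67 + 21.67 + 208.7 + 157 = 445 kmol.

445 kmol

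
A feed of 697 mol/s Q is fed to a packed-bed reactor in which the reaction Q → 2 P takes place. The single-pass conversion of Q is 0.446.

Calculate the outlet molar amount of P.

Q reacted = 0.446 × 697 = 310.9 mol/s; ν_Q = −1, so ξ = 310.9/1 = 310.9 mol/s.
Outlet amounts (n = n₀ + ν ξ):
  Q: 697 − 1(310.9) = 386.1
  P: 0 + 2(310.9) = 621.7

622 mol/s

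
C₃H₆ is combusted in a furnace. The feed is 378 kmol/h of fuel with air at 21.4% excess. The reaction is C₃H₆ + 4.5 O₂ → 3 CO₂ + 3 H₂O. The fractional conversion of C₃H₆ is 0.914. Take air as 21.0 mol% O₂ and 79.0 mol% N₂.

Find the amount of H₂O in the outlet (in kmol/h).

1040 kmol/h

Stoichiometric O₂ = 4.5 × 378 = 1701 kmol/h; O₂ fed = 1701 × 1.214 = 2065 kmol/h.
N₂ fed = 2065 × 79/21 = 7768 kmol/h.
Fuel reacted = 0.914 × 378 → ξ = 345.5 kmol/h.
Outlet (n = n₀ + ν ξ):
  C₃H₆: 378 − 1(345.5) = 32.51
  O₂: 2065 − 4.5(345.5) = 510.3
  N₂: 7768 (inert)
  CO₂: 0 + 3(345.5) = 1036
  H₂O: 0 + 3(345.5) = 1036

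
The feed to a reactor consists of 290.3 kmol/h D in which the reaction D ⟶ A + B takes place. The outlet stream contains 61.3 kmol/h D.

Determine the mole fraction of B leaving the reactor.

0.441

For D: n = n₀ − 1ξ → 61.3 = 290.3 − 1ξ, giving ξ = 229 kmol/h.
Outlet amounts (n = n₀ + ν ξ):
  D: 290.3 − 1(229) = 61.3
  A: 0 + 1(229) = 229
  B: 0 + 1(229) = 229
Total out = 519.3 kmol/h; y_B = 229 / 519.3 = 0.441.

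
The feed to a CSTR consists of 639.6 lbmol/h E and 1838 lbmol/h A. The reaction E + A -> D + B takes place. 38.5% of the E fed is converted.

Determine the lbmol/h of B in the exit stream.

E reacted = 0.385 × 639.6 = 246.2 lbmol/h; ν_E = −1, so ξ = 246.2/1 = 246.2 lbmol/h.
Outlet amounts (n = n₀ + ν ξ):
  E: 639.6 − 1(246.2) = 393.4
  A: 1838 − 1(246.2) = 1592
  D: 0 + 1(246.2) = 246.2
  B: 0 + 1(246.2) = 246.2

246 lbmol/h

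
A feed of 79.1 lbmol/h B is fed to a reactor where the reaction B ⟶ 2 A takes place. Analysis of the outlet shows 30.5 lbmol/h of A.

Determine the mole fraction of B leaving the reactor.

0.677

For A: n = n₀ + 2ξ → 30.5 = 0 + 2ξ, giving ξ = 15.25 lbmol/h.
Outlet amounts (n = n₀ + ν ξ):
  B: 79.1 − 1(15.25) = 63.85
  A: 0 + 2(15.25) = 30.5
Total out = 94.35 lbmol/h; y_B = 63.85 / 94.35 = 0.6767.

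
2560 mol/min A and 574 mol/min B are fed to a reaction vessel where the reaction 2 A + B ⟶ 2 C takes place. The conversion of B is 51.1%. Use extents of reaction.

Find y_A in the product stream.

B reacted = 0.511 × 574 = 293.3 mol/min; ν_B = −1, so ξ = 293.3/1 = 293.3 mol/min.
Outlet amounts (n = n₀ + ν ξ):
  A: 2560 − 2(293.3) = 1973
  B: 574 − 1(293.3) = 280.7
  C: 0 + 2(293.3) = 586.6
Total out = 2841 mol/min; y_A = 1973 / 2841 = 0.6947.

0.695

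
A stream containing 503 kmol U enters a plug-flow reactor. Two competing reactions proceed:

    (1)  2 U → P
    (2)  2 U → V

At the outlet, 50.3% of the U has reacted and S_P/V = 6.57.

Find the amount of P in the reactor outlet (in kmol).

110 kmol

Conversion of U: U consumed = 0.503 × 503 = 253 kmol = 2ξ₁ + 2ξ₂.
Selectivity: 1ξ₁ / (1ξ₂) = 6.57 → ξ₁ = 6.57 ξ₂.
Substitute: (2·6.57 + 2) ξ₂ = 253 → ξ₂ = 16.71 kmol, ξ₁ = 109.8 kmol.
Outlet amounts (n = n₀ + Σ ν·ξ):
  U: 503 − 2(109.8) − 2(16.71) = 250
  P: 0 + 1(109.8) = 109.8
  V: 0 + 1(16.71) = 16.71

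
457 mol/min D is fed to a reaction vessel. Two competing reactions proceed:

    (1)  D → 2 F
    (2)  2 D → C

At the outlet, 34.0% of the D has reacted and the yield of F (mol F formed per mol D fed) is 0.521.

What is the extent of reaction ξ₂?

ξ₂ = 18.2 mol/min

Yield of F: 2ξ₁ / 457 = 0.521 → ξ₁ = 119 mol/min.
Conversion of D: 1ξ₁ + 2ξ₂ = 0.34 × 457 = 155.4 → ξ₂ = 18.17 mol/min.
Outlet amounts (n = n₀ + Σ ν·ξ):
  D: 457 − 1(119) − 2(18.17) = 301.6
  F: 0 + 2(119) = 238.1
  C: 0 + 1(18.17) = 18.17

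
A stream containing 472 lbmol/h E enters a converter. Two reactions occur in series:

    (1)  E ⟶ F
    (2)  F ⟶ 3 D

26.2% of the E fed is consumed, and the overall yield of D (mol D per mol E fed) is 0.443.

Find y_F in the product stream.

0.0883

Conversion of E: E consumed = 1ξ₁ = 0.262 × 472 → ξ₁ = 123.7 lbmol/h.
Yield of D: 3ξ₂ / 472 = 0.443 → ξ₂ = 69.7 lbmol/h.
Outlet amounts (n = n₀ + Σ ν·ξ):
  E: 472 − 1(123.7) = 348.3
  F: 0 + 1(123.7) − 1(69.7) = 53.97
  D: 0 + 3(69.7) = 209.1
Total out = 611.4 lbmol/h; y_F = 53.97 / 611.4 = 0.08827.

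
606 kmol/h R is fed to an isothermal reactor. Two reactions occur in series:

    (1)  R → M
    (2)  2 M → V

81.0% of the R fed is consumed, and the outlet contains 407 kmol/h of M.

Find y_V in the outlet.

Conversion of R: R consumed = 1ξ₁ = 0.81 × 606 → ξ₁ = 490.9 kmol/h.
M balance: n_M = 0 + 1ξ₁ − 2ξ₂ = 407 → ξ₂ = (1·490.9 − 407)/2 = 41.93 kmol/h.
Outlet amounts (n = n₀ + Σ ν·ξ):
  R: 606 − 1(490.9) = 115.1
  M: 0 + 1(490.9) − 2(41.93) = 407
  V: 0 + 1(41.93) = 41.93
Total out = 564.1 kmol/h; y_V = 41.93 / 564.1 = 0.07433.

0.0743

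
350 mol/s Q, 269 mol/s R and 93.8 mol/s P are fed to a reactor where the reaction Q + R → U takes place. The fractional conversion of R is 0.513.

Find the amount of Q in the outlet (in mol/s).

212 mol/s

R reacted = 0.513 × 269 = 138 mol/s; ν_R = −1, so ξ = 138/1 = 138 mol/s.
Outlet amounts (n = n₀ + ν ξ):
  Q: 350 − 1(138) = 212
  R: 269 − 1(138) = 131
  U: 0 + 1(138) = 138
  P: 93.8 (inert)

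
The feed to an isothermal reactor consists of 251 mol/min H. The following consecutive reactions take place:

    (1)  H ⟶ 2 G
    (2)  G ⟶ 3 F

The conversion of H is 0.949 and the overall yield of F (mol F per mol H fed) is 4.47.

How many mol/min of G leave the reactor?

Conversion of H: H consumed = 1ξ₁ = 0.949 × 251 → ξ₁ = 238.2 mol/min.
Yield of F: 3ξ₂ / 251 = 4.47 → ξ₂ = 374 mol/min.
Outlet amounts (n = n₀ + Σ ν·ξ):
  H: 251 − 1(238.2) = 12.8
  G: 0 + 2(238.2) − 1(374) = 102.4
  F: 0 + 3(374) = 1122

102 mol/min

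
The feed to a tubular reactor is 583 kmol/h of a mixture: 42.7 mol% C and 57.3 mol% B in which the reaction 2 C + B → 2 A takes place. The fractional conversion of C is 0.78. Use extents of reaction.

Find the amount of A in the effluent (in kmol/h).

C reacted = 0.78 × 248.9 = 194.2 kmol/h; ν_C = −2, so ξ = 194.2/2 = 97.09 kmol/h.
Outlet amounts (n = n₀ + ν ξ):
  C: 248.9 − 2(97.09) = 54.77
  B: 334.1 − 1(97.09) = 237
  A: 0 + 2(97.09) = 194.2

194 kmol/h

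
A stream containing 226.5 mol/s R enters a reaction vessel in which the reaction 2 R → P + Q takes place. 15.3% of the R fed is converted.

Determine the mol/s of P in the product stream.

R reacted = 0.153 × 226.5 = 34.65 mol/s; ν_R = −2, so ξ = 34.65/2 = 17.33 mol/s.
Outlet amounts (n = n₀ + ν ξ):
  R: 226.5 − 2(17.33) = 191.8
  P: 0 + 1(17.33) = 17.33
  Q: 0 + 1(17.33) = 17.33

17.3 mol/s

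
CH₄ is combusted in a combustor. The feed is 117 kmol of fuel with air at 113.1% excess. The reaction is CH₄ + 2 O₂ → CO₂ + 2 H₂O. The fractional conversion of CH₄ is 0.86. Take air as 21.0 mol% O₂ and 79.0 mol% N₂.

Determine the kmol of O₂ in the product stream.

Stoichiometric O₂ = 2 × 117 = 234 kmol; O₂ fed = 234 × 2.131 = 498.7 kmol.
N₂ fed = 498.7 × 79/21 = 1876 kmol.
Fuel reacted = 0.86 × 117 → ξ = 100.6 kmol.
Outlet (n = n₀ + ν ξ):
  CH₄: 117 − 1(100.6) = 16.38
  O₂: 498.7 − 2(100.6) = 297.4
  N₂: 1876 (inert)
  CO₂: 0 + 1(100.6) = 100.6
  H₂O: 0 + 2(100.6) = 201.2

297 kmol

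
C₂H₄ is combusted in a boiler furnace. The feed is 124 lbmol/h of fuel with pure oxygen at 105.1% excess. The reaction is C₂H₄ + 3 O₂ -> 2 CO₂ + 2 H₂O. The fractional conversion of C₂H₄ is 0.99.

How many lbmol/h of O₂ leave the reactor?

Stoichiometric O₂ = 3 × 124 = 372 lbmol/h; O₂ fed = 372 × 2.051 = 763 lbmol/h.
Fuel reacted = 0.99 × 124 → ξ = 122.8 lbmol/h.
Outlet (n = n₀ + ν ξ):
  C₂H₄: 124 − 1(122.8) = 1.24
  O₂: 763 − 3(122.8) = 394.7
  CO₂: 0 + 2(122.8) = 245.5
  H₂O: 0 + 2(122.8) = 245.5

395 lbmol/h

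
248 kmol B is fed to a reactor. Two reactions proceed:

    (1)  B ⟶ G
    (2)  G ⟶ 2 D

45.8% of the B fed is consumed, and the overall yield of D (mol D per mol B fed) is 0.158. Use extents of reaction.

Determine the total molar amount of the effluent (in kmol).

268 kmol

Conversion of B: B consumed = 1ξ₁ = 0.458 × 248 → ξ₁ = 113.6 kmol.
Yield of D: 2ξ₂ / 248 = 0.158 → ξ₂ = 19.59 kmol.
Outlet amounts (n = n₀ + Σ ν·ξ):
  B: 248 − 1(113.6) = 134.4
  G: 0 + 1(113.6) − 1(19.59) = 93.99
  D: 0 + 2(19.59) = 39.18
Total out = 134.4 + 93.99 + 39.18 = 267.6 kmol.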